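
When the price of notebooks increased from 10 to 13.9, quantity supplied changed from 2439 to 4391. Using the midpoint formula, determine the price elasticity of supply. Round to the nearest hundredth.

%Δq = (4391 − 2439)/[(2439 + 4391)/2] = 1952/3415 ≈ 0.5716.
%ΔP = (13.9 − 10)/[(10 + 13.9)/2] = 3.9/11.95 ≈ 0.3264.
Arc elasticity E = %Δq/%ΔP ≈ 0.5716/0.3264 ≈ 1.75.
|E| > 1: supply is elastic over this range.

1.75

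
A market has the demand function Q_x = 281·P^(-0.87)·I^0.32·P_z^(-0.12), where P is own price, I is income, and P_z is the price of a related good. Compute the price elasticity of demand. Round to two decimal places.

-0.87

For a Cobb–Douglas (constant-elasticity) form Q_x = A·P^α·…, the elasticity with respect to P equals the exponent α at every point.
Here the exponent on P is -0.87, so the price elasticity of demand is -0.87.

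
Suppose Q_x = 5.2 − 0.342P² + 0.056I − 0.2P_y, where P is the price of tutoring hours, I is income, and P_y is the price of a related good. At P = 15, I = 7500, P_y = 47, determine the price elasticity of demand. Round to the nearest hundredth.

Evaluating quantity at (P, I, P_y) gives Q_x = 5.2 − 0.342(15)² + 0.056(7500) − 0.2(47) = 5.2 − 76.95 + 420 − 9.4 = 338.85.
∂Q_x/∂P = −2·0.342·P = -10.26, so E_p = -10.26·(15/338.85) ≈ -0.45.
|E_p| < 1: demand is inelastic.

-0.45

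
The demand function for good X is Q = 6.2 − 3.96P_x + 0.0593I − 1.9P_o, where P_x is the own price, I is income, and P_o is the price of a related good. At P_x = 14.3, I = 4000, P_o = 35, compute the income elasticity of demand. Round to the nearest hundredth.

1.97

Substituting, Q = 6.2 − 3.96(14.3) + 0.0593(4000) − 1.9(35) = 6.2 − 56.628 + 237.2 − 66.5 = 120.272.
∂Q/∂I = +0.0593, so E_I = 0.0593·(4000/120.272) ≈ 1.97.
E_I > 1: normal good (luxury).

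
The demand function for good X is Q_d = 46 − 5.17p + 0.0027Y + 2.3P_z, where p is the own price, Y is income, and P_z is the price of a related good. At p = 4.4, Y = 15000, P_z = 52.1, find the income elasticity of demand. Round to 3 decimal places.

0.221

First evaluate Q_d: 46 − 5.17(4.4) + 0.0027(15000) + 2.3(52.1) = 46 − 22.748 + 40.5 + 119.83 = 183.582.
∂Q_d/∂Y = +0.0027, so E_I = 0.0027·(15000/183.582) ≈ 0.221.
E_I ∈ (0,1): normal good (necessity).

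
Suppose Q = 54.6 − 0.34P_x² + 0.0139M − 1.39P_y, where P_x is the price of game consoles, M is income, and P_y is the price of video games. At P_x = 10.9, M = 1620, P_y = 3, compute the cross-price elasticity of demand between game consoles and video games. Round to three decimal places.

-0.128

Q = 54.6 − 0.34(10.9)² + 0.0139(1620) − 1.39(3) = 54.6 − 40.3954 + 22.518 − 4.17 = 32.5526.
∂Q/∂P_y = −1.39, so E_xy = -1.39·(3/32.5526) ≈ -0.128.
E_xy < 0: the goods are complements.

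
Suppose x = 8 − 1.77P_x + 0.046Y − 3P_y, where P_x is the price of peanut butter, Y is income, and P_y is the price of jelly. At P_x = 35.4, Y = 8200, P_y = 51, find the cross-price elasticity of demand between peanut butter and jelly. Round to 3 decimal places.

Evaluating quantity at (P_x, Y, P_y) gives x = 8 − 1.77(35.4) + 0.046(8200) − 3(51) = 8 − 62.658 + 377.2 − 153 = 169.542.
∂x/∂P_y = −3, so E_xy = -3·(51/169.542) ≈ -0.902.
E_xy < 0: the goods are complements.

-0.902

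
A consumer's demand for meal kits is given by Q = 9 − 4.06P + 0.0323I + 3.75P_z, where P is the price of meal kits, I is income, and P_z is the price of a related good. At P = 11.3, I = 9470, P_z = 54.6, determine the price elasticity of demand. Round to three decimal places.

-0.097

Substituting, Q = 9 − 4.06(11.3) + 0.0323(9470) + 3.75(54.6) = 9 − 45.878 + 305.881 + 204.75 = 473.753.
∂Q/∂P = −4.06, so E_p = (−4.06)·(11.3/473.753) ≈ -0.097.
|E_p| < 1: demand is inelastic.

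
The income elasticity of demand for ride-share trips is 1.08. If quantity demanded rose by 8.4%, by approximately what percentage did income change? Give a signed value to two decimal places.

%ΔQ ≈ E × %ΔI ⇒ %ΔI = %ΔQ / E = (8.4%)/(1.08) ≈ 7.78%.

7.78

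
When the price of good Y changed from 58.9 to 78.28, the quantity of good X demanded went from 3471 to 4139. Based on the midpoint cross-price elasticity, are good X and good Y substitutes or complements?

%ΔQ_x = (4139 − 3471)/[(3471+4139)/2] = 668/3805 ≈ 0.1756.
%ΔP_y = (78.28 − 58.9)/[(58.9+78.28)/2] ≈ 0.2825.
E_xy = 0.1756/0.2825 ≈ 0.621.
E_xy > 0, so the goods are substitutes.

substitutes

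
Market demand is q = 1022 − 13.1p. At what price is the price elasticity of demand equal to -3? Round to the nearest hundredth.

58.51

Set −bp/(a − bp) = −3 ⇒ bp = 3(a − bp) ⇒ bp(1+3) = 3·a.
p = 3·1022/(13.1·4) ≈ 58.51.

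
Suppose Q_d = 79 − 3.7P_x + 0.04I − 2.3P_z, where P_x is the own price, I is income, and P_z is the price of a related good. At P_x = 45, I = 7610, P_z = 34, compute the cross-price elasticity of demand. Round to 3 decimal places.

At the given point, Q_d = 79 − 3.7(45) + 0.04(7610) − 2.3(34) = 79 − 166.5 + 304.4 − 78.2 = 138.7.
∂Q_d/∂P_z = −2.3, so E_xy = -2.3·(34/138.7) ≈ -0.564.
E_xy < 0: the goods are complements.

-0.564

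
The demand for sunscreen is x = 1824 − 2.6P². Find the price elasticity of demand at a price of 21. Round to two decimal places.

-3.39

At P = 21, x = 677.4.
dx/dP = −2·2.6·P = −109.2.
Point elasticity E = (dx/dP)·(P/x) = -109.2 × 21/677.4 ≈ -3.39.
|E| > 1, so demand is elastic at this price.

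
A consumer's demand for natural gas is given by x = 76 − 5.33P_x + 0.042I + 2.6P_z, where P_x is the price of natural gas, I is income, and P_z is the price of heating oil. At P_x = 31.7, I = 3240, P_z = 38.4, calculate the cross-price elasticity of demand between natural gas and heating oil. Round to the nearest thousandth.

x = 76 − 5.33(31.7) + 0.042(3240) + 2.6(38.4) = 76 − 168.961 + 136.08 + 99.84 = 142.959.
∂x/∂P_z = +2.6, so E_xy = 2.6·(38.4/142.959) ≈ 0.698.
E_xy > 0: the goods are substitutes.

0.698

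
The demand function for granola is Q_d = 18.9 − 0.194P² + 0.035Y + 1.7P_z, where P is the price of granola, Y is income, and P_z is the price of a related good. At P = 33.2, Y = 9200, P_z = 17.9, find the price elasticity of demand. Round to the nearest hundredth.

-2.72

Substituting, Q_d = 18.9 − 0.194(33.2)² + 0.035(9200) + 1.7(17.9) = 18.9 − 213.8346 + 322 + 30.43 = 157.4954.
∂Q_d/∂P = −2·0.194·P = -12.8816, so E_p = -12.8816·(33.2/157.4954) ≈ -2.72.
|E_p| > 1: demand is elastic.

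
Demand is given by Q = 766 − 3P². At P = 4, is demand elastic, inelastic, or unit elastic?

inelastic

At P = 4, Q = 718.
dQ/dP = −2·3·P = −24.
Point elasticity E = (dQ/dP)·(P/Q) = -24 × 4/718 ≈ -0.134.
|E| ≈ 0.134 < 1, so demand is inelastic.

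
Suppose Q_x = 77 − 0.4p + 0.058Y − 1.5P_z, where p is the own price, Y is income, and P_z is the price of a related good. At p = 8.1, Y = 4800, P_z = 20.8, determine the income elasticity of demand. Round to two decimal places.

0.87

Evaluating quantity at (p, Y, P_z) gives Q_x = 77 − 0.4(8.1) + 0.058(4800) − 1.5(20.8) = 77 − 3.24 + 278.4 − 31.2 = 320.96.
∂Q_x/∂Y = +0.058, so E_I = 0.058·(4800/320.96) ≈ 0.87.
E_I ∈ (0,1): normal good (necessity).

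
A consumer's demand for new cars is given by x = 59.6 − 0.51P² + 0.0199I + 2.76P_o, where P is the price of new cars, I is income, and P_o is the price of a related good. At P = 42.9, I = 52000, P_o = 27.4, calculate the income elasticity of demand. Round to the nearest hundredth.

Substituting, x = 59.6 − 0.51(42.9)² + 0.0199(52000) + 2.76(27.4) = 59.6 − 938.6091 + 1034.8 + 75.624 = 231.4149.
∂x/∂I = +0.0199, so E_I = 0.0199·(52000/231.4149) ≈ 4.47.
E_I > 1: normal good (luxury).

4.47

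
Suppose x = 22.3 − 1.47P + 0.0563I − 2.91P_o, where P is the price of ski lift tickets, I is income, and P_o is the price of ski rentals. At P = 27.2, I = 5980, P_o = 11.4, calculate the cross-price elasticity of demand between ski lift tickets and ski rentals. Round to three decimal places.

-0.116

x = 22.3 − 1.47(27.2) + 0.0563(5980) − 2.91(11.4) = 22.3 − 39.984 + 336.674 − 33.174 = 285.816.
∂x/∂P_o = −2.91, so E_xy = -2.91·(11.4/285.816) ≈ -0.116.
E_xy < 0: the goods are complements.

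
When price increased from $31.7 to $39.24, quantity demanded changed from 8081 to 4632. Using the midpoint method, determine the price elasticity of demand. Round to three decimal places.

-2.552

%Δq = (4632 − 8081)/[(8081 + 4632)/2] = -3449/6356.5 ≈ -0.5426.
%ΔP = (39.24 − 31.7)/[(31.7 + 39.24)/2] = 7.54/35.47 ≈ 0.2126.
Arc elasticity E = %Δq/%ΔP ≈ -0.5426/0.2126 ≈ -2.552.
|E| > 1: demand is elastic over this range.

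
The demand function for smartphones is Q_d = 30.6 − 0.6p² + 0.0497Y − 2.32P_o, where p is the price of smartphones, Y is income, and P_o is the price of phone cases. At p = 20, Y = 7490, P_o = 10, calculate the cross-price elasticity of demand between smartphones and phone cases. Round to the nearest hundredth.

At the given point, Q_d = 30.6 − 0.6(20)² + 0.0497(7490) − 2.32(10) = 30.6 − 240 + 372.253 − 23.2 = 139.653.
∂Q_d/∂P_o = −2.32, so E_xy = -2.32·(10/139.653) ≈ -0.17.
E_xy < 0: the goods are complements.

-0.17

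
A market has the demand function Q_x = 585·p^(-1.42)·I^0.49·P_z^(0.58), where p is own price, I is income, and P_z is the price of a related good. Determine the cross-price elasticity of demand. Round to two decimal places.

0.58

For a Cobb–Douglas (constant-elasticity) form Q_x = A·P_z^α·…, the elasticity with respect to P_z equals the exponent α at every point.
Here the exponent on P_z is 0.58, so the cross-price elasticity of demand is 0.58.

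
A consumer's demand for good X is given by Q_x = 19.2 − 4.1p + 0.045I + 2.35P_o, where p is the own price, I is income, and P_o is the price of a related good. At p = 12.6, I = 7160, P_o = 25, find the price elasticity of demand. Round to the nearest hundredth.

-0.15

First evaluate Q_x: 19.2 − 4.1(12.6) + 0.045(7160) + 2.35(25) = 19.2 − 51.66 + 322.2 + 58.75 = 348.49.
∂Q_x/∂p = −4.1, so E_p = (−4.1)·(12.6/348.49) ≈ -0.15.
|E_p| < 1: demand is inelastic.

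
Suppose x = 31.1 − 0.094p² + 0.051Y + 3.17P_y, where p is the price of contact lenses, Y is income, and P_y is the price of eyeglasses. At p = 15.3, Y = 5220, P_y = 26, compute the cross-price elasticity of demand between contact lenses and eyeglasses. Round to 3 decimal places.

Evaluating quantity at (p, Y, P_y) gives x = 31.1 − 0.094(15.3)² + 0.051(5220) + 3.17(26) = 31.1 − 22.0045 + 266.22 + 82.42 = 357.7355.
∂x/∂P_y = +3.17, so E_xy = 3.17·(26/357.7355) ≈ 0.230.
E_xy > 0: the goods are substitutes.

0.230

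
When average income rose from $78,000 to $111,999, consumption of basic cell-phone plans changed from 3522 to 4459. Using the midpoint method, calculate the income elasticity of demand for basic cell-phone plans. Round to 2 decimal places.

0.66

%ΔQ = (4459 − 3522)/[(3522+4459)/2] = 937/3990.5 ≈ 0.2348.
%ΔM = (111,999 − 78,000)/[(78,000+111,999)/2] = 33999/94999.5 ≈ 0.3579.
E_I = %ΔQ/%ΔM ≈ 0.66.
E_I ∈ (0,1): normal good (necessity).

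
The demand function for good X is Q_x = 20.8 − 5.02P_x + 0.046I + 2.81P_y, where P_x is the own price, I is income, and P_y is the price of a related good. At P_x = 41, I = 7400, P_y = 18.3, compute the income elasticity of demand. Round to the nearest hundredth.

1.65

Evaluating quantity at (P_x, I, P_y) gives Q_x = 20.8 − 5.02(41) + 0.046(7400) + 2.81(18.3) = 20.8 − 205.82 + 340.4 + 51.423 = 206.803.
∂Q_x/∂I = +0.046, so E_I = 0.046·(7400/206.803) ≈ 1.65.
E_I > 1: normal good (luxury).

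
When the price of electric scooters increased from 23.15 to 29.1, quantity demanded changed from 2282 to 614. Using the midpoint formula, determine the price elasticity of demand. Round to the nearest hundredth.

%ΔQ = (614 − 2282)/[(2282 + 614)/2] = -1668/1448 ≈ -1.1519.
%ΔP = (29.1 − 23.15)/[(23.15 + 29.1)/2] = 5.95/26.125 ≈ 0.2278.
Arc elasticity E = %ΔQ/%ΔP ≈ -1.1519/0.2278 ≈ -5.06.
|E| > 1: demand is elastic over this range.

-5.06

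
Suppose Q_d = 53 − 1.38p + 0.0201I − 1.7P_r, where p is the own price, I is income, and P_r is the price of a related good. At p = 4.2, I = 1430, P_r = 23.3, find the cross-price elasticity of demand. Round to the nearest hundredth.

Substituting, Q_d = 53 − 1.38(4.2) + 0.0201(1430) − 1.7(23.3) = 53 − 5.796 + 28.743 − 39.61 = 36.337.
∂Q_d/∂P_r = −1.7, so E_xy = -1.7·(23.3/36.337) ≈ -1.09.
E_xy < 0: the goods are complements.

-1.09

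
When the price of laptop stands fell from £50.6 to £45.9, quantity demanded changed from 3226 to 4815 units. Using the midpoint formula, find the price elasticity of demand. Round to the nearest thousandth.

%ΔQ = (4815 − 3226)/[(3226 + 4815)/2] = 1589/4020.5 ≈ 0.3952.
%ΔP = (45.9 − 50.6)/[(50.6 + 45.9)/2] = -4.7/48.25 ≈ -0.0974.
Arc elasticity E = %ΔQ/%ΔP ≈ 0.3952/-0.0974 ≈ -4.057.
|E| > 1: demand is elastic over this range.

-4.057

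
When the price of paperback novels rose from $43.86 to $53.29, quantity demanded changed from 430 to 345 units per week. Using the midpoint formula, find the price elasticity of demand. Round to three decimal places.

-1.130

%ΔQ = (345 − 430)/[(430 + 345)/2] = -85/387.5 ≈ -0.2194.
%ΔP = (53.29 − 43.86)/[(43.86 + 53.29)/2] = 9.43/48.575 ≈ 0.1941.
Arc elasticity E = %ΔQ/%ΔP ≈ -0.2194/0.1941 ≈ -1.130.
|E| > 1: demand is elastic over this range.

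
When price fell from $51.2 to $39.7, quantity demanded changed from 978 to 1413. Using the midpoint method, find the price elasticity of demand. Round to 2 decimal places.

%ΔQ = (1413 − 978)/[(978 + 1413)/2] = 435/1195.5 ≈ 0.3639.
%ΔP = (39.7 − 51.2)/[(51.2 + 39.7)/2] = -11.5/45.45 ≈ -0.2530.
Arc elasticity E = %ΔQ/%ΔP ≈ 0.3639/-0.2530 ≈ -1.44.
|E| > 1: demand is elastic over this range.

-1.44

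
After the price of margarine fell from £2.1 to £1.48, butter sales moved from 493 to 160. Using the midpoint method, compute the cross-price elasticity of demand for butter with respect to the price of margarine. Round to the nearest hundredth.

2.94

%ΔQ_x = (160 − 493)/[(493+160)/2] = -333/326.5 ≈ -1.0199.
%ΔP_y = (1.48 − 2.1)/[(2.1+1.48)/2] ≈ -0.3464.
E_xy = -1.0199/-0.3464 ≈ 2.94.
E_xy > 0, so butter and margarine are substitutes.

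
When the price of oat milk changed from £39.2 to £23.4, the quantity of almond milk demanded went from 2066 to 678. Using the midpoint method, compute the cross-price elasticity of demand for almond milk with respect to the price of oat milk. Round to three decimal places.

%ΔQ_x = (678 − 2066)/[(2066+678)/2] = -1388/1372 ≈ -1.0117.
%ΔP_y = (23.4 − 39.2)/[(39.2+23.4)/2] ≈ -0.5048.
E_xy = -1.0117/-0.5048 ≈ 2.004.
E_xy > 0, so almond milk and oat milk are substitutes.

2.004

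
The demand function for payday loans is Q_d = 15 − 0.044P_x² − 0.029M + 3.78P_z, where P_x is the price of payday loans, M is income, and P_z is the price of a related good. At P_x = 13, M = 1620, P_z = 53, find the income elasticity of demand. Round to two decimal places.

-0.29

Q_d = 15 − 0.044(13)² − 0.029(1620) + 3.78(53) = 15 − 7.436 − 46.98 + 200.34 = 160.924.
∂Q_d/∂M = −0.029, so E_I = -0.029·(1620/160.924) ≈ -0.29.
E_I < 0: inferior good.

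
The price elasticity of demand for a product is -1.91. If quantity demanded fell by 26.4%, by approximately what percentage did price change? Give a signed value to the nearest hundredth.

13.82

%ΔQ ≈ E × %ΔP ⇒ %ΔP = %ΔQ / E = (-26.4%)/(-1.91) ≈ 13.82%.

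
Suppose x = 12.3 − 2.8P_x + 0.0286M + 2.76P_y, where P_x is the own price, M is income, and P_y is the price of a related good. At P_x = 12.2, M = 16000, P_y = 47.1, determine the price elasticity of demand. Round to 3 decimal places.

At the given point, x = 12.3 − 2.8(12.2) + 0.0286(16000) + 2.76(47.1) = 12.3 − 34.16 + 457.6 + 129.996 = 565.736.
∂x/∂P_x = −2.8, so E_p = (−2.8)·(12.2/565.736) ≈ -0.060.
|E_p| < 1: demand is inelastic.

-0.060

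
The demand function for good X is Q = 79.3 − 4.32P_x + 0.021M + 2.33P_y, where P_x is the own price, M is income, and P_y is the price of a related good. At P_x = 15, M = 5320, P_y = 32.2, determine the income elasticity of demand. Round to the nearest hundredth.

Evaluating quantity at (P_x, M, P_y) gives Q = 79.3 − 4.32(15) + 0.021(5320) + 2.33(32.2) = 79.3 − 64.8 + 111.72 + 75.026 = 201.246.
∂Q/∂M = +0.021, so E_I = 0.021·(5320/201.246) ≈ 0.56.
E_I ∈ (0,1): normal good (necessity).

0.56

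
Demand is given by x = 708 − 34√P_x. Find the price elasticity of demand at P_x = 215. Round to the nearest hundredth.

-1.19

At P_x = 215, x = 209.4621.
dx/dP_x = −34/(2√P_x) = −34/(2·14.6629).
Point elasticity E = (dx/dP_x)·(P_x/x) = -1.1594 × 215/209.4621 ≈ -1.19.
|E| > 1, so demand is elastic at this price.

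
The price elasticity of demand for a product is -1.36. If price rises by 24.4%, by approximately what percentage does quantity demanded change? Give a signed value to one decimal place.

%ΔQ ≈ E × %ΔP = (-1.36) × (24.4%) ≈ -33.2%.

-33.2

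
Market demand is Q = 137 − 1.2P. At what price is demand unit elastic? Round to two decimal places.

For linear demand Q = a − bP, E = −bP/(a − bP). |E| = 1 ⇒ bP = a − bP ⇒ P = a/(2b).
P = 137/(2·1.2) ≈ 57.08.

57.08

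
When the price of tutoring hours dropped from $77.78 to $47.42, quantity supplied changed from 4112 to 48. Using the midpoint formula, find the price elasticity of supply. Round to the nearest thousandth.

4.029

%Δq = (48 − 4112)/[(4112 + 48)/2] = -4064/2080 ≈ -1.9538.
%ΔP = (47.42 − 77.78)/[(77.78 + 47.42)/2] = -30.36/62.6 ≈ -0.4850.
Arc elasticity E = %Δq/%ΔP ≈ -1.9538/-0.4850 ≈ 4.029.
|E| > 1: supply is elastic over this range.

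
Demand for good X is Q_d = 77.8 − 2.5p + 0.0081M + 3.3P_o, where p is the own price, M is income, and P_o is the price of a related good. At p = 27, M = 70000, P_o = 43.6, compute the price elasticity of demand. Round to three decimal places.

-0.094

First evaluate Q_d: 77.8 − 2.5(27) + 0.0081(70000) + 3.3(43.6) = 77.8 − 67.5 + 567 + 143.88 = 721.18.
∂Q_d/∂p = −2.5, so E_p = (−2.5)·(27/721.18) ≈ -0.094.
|E_p| < 1: demand is inelastic.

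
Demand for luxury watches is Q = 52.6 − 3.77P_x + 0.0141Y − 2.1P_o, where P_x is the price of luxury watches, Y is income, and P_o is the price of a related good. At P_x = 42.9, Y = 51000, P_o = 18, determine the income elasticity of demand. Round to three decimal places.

1.257

At the given point, Q = 52.6 − 3.77(42.9) + 0.0141(51000) − 2.1(18) = 52.6 − 161.733 + 719.1 − 37.8 = 572.167.
∂Q/∂Y = +0.0141, so E_I = 0.0141·(51000/572.167) ≈ 1.257.
E_I > 1: normal good (luxury).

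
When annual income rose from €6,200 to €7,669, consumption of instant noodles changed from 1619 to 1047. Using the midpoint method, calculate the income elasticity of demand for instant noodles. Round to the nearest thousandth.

-2.026

%ΔQ = (1047 − 1619)/[(1619+1047)/2] = -572/1333 ≈ -0.4291.
%ΔI = (7,669 − 6,200)/[(6,200+7,669)/2] = 1469/6934.5 ≈ 0.2118.
E_I = %ΔQ/%ΔI ≈ -2.026.
E_I < 0: inferior good.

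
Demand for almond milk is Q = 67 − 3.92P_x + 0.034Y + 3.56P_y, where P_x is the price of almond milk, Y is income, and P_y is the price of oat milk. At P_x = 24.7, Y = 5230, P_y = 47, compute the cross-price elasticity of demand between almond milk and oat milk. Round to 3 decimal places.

Evaluating quantity at (P_x, Y, P_y) gives Q = 67 − 3.92(24.7) + 0.034(5230) + 3.56(47) = 67 − 96.824 + 177.82 + 167.32 = 315.316.
∂Q/∂P_y = +3.56, so E_xy = 3.56·(47/315.316) ≈ 0.531.
E_xy > 0: the goods are substitutes.

0.531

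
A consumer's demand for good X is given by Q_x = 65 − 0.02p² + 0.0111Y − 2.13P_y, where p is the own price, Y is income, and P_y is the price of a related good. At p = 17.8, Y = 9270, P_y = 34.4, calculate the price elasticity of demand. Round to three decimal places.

-0.144

Evaluating quantity at (p, Y, P_y) gives Q_x = 65 − 0.02(17.8)² + 0.0111(9270) − 2.13(34.4) = 65 − 6.3368 + 102.897 − 73.272 = 88.2882.
∂Q_x/∂p = −2·0.02·p = -0.712, so E_p = -0.712·(17.8/88.2882) ≈ -0.144.
|E_p| < 1: demand is inelastic.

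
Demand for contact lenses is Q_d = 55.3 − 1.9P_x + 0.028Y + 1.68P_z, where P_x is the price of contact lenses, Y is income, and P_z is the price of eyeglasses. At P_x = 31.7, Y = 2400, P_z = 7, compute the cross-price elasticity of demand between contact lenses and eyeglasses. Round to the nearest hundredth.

At the given point, Q_d = 55.3 − 1.9(31.7) + 0.028(2400) + 1.68(7) = 55.3 − 60.23 + 67.2 + 11.76 = 74.03.
∂Q_d/∂P_z = +1.68, so E_xy = 1.68·(7/74.03) ≈ 0.16.
E_xy > 0: the goods are substitutes.

0.16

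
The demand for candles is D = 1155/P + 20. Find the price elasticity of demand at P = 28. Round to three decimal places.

-0.673

At P = 28, D = 61.25.
dD/dP = −1155/P² = −1.4732.
Point elasticity E = (dD/dP)·(P/D) = -1.4732 × 28/61.25 ≈ -0.673.
|E| < 1, so demand is inelastic at this price.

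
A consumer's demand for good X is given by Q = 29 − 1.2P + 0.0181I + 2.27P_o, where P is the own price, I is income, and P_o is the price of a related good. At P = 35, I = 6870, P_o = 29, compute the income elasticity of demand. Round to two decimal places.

Evaluating quantity at (P, I, P_o) gives Q = 29 − 1.2(35) + 0.0181(6870) + 2.27(29) = 29 − 42 + 124.347 + 65.83 = 177.177.
∂Q/∂I = +0.0181, so E_I = 0.0181·(6870/177.177) ≈ 0.70.
E_I ∈ (0,1): normal good (necessity).

0.70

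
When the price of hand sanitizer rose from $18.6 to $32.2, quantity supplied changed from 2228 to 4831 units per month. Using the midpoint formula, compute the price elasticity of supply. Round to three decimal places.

%Δq = (4831 − 2228)/[(2228 + 4831)/2] = 2603/3529.5 ≈ 0.7375.
%ΔP = (32.2 − 18.6)/[(18.6 + 32.2)/2] = 13.6/25.4 ≈ 0.5354.
Arc elasticity E = %Δq/%ΔP ≈ 0.7375/0.5354 ≈ 1.377.
|E| > 1: supply is elastic over this range.

1.377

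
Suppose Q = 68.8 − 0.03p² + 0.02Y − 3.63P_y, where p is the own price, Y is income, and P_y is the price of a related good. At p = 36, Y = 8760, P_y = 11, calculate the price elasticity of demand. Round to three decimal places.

-0.471

First evaluate Q: 68.8 − 0.03(36)² + 0.02(8760) − 3.63(11) = 68.8 − 38.88 + 175.2 − 39.93 = 165.19.
∂Q/∂p = −2·0.03·p = -2.16, so E_p = -2.16·(36/165.19) ≈ -0.471.
|E_p| < 1: demand is inelastic.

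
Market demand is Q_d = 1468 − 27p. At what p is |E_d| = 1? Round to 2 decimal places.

For linear demand Q_d = a − bp, E = −bp/(a − bp). |E| = 1 ⇒ bp = a − bp ⇒ p = a/(2b).
p = 1468/(2·27) ≈ 27.19.

27.19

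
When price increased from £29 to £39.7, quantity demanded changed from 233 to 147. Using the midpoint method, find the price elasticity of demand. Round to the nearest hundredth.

-1.45

%ΔQ = (147 − 233)/[(233 + 147)/2] = -86/190 ≈ -0.4526.
%ΔP = (39.7 − 29)/[(29 + 39.7)/2] = 10.7/34.35 ≈ 0.3115.
Arc elasticity E = %ΔQ/%ΔP ≈ -0.4526/0.3115 ≈ -1.45.
|E| > 1: demand is elastic over this range.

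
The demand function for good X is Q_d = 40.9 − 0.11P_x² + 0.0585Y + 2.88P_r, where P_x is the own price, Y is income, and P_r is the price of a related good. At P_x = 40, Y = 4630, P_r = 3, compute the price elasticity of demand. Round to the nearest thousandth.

-2.438

Q_d = 40.9 − 0.11(40)² + 0.0585(4630) + 2.88(3) = 40.9 − 176 + 270.855 + 8.64 = 144.395.
∂Q_d/∂P_x = −2·0.11·P_x = -8.8, so E_p = -8.8·(40/144.395) ≈ -2.438.
|E_p| > 1: demand is elastic.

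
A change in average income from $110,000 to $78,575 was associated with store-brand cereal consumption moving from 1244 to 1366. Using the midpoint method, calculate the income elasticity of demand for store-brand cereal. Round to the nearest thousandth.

-0.280

%ΔQ = (1366 − 1244)/[(1244+1366)/2] = 122/1305 ≈ 0.0935.
%ΔM = (78,575 − 110,000)/[(110,000+78,575)/2] = -31425/94287.5 ≈ -0.3333.
E_I = %ΔQ/%ΔM ≈ -0.280.
E_I < 0: inferior good.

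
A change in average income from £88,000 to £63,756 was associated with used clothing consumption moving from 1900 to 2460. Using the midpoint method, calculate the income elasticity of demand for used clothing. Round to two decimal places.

-0.80

%ΔQ = (2460 − 1900)/[(1900+2460)/2] = 560/2180 ≈ 0.2569.
%ΔI = (63,756 − 88,000)/[(88,000+63,756)/2] = -24244/75878 ≈ -0.3195.
E_I = %ΔQ/%ΔI ≈ -0.80.
E_I < 0: inferior good.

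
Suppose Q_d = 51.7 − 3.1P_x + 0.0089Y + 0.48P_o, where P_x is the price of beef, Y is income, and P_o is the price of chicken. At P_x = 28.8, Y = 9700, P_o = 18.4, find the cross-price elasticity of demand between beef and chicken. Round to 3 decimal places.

0.153

At the given point, Q_d = 51.7 − 3.1(28.8) + 0.0089(9700) + 0.48(18.4) = 51.7 − 89.28 + 86.33 + 8.832 = 57.582.
∂Q_d/∂P_o = +0.48, so E_xy = 0.48·(18.4/57.582) ≈ 0.153.
E_xy > 0: the goods are substitutes.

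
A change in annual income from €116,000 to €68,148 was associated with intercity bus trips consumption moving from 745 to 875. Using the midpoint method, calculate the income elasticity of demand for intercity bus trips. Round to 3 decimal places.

%ΔQ = (875 − 745)/[(745+875)/2] = 130/810 ≈ 0.1605.
%ΔM = (68,148 − 116,000)/[(116,000+68,148)/2] = -47852/92074 ≈ -0.5197.
E_I = %ΔQ/%ΔM ≈ -0.309.
E_I < 0: inferior good.

-0.309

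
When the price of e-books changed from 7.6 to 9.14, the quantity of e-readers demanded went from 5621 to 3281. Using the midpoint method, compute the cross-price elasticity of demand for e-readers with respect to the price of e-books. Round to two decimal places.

%ΔQ_x = (3281 − 5621)/[(5621+3281)/2] = -2340/4451 ≈ -0.5257.
%ΔP_y = (9.14 − 7.6)/[(7.6+9.14)/2] ≈ 0.1840.
E_xy = -0.5257/0.1840 ≈ -2.86.
E_xy < 0, so e-readers and e-books are complements.

-2.86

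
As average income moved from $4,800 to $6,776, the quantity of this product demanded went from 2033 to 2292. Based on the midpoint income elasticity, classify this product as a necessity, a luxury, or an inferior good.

necessity

%ΔQ = (2292 − 2033)/[(2033+2292)/2] = 259/2162.5 ≈ 0.1198.
%ΔM = (6,776 − 4,800)/[(4,800+6,776)/2] = 1976/5788 ≈ 0.3414.
E_I = %ΔQ/%ΔM ≈ 0.351.
E_I ∈ (0,1): normal good (necessity).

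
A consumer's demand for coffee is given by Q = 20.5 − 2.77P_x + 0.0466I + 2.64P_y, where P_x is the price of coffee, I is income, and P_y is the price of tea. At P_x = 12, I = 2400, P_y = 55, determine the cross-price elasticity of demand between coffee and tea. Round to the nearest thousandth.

First evaluate Q: 20.5 − 2.77(12) + 0.0466(2400) + 2.64(55) = 20.5 − 33.24 + 111.84 + 145.2 = 244.3.
∂Q/∂P_y = +2.64, so E_xy = 2.64·(55/244.3) ≈ 0.594.
E_xy > 0: the goods are substitutes.

0.594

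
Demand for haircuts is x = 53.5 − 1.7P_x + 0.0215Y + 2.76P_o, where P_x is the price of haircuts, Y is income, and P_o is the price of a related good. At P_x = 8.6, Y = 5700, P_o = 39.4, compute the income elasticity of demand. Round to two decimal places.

x = 53.5 − 1.7(8.6) + 0.0215(5700) + 2.76(39.4) = 53.5 − 14.62 + 122.55 + 108.744 = 270.174.
∂x/∂Y = +0.0215, so E_I = 0.0215·(5700/270.174) ≈ 0.45.
E_I ∈ (0,1): normal good (necessity).

0.45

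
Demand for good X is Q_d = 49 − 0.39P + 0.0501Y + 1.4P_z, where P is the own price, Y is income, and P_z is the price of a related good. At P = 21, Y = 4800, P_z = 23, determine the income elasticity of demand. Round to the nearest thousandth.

0.767

First evaluate Q_d: 49 − 0.39(21) + 0.0501(4800) + 1.4(23) = 49 − 8.19 + 240.48 + 32.2 = 313.49.
∂Q_d/∂Y = +0.0501, so E_I = 0.0501·(4800/313.49) ≈ 0.767.
E_I ∈ (0,1): normal good (necessity).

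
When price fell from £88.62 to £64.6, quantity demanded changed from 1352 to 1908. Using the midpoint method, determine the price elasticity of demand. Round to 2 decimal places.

-1.09

%ΔQ = (1908 − 1352)/[(1352 + 1908)/2] = 556/1630 ≈ 0.3411.
%ΔP = (64.6 − 88.62)/[(88.62 + 64.6)/2] = -24.02/76.61 ≈ -0.3135.
Arc elasticity E = %ΔQ/%ΔP ≈ 0.3411/-0.3135 ≈ -1.09.
|E| > 1: demand is elastic over this range.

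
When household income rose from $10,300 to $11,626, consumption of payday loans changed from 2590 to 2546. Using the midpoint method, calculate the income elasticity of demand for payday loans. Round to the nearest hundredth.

-0.14

%ΔQ = (2546 − 2590)/[(2590+2546)/2] = -44/2568 ≈ -0.0171.
%ΔI = (11,626 − 10,300)/[(10,300+11,626)/2] = 1326/10963 ≈ 0.1210.
E_I = %ΔQ/%ΔI ≈ -0.14.
E_I < 0: inferior good.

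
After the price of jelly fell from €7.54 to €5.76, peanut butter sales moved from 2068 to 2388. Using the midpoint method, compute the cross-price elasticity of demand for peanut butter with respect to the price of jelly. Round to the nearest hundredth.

-0.54

%ΔQ_x = (2388 − 2068)/[(2068+2388)/2] = 320/2228 ≈ 0.1436.
%ΔP_y = (5.76 − 7.54)/[(7.54+5.76)/2] ≈ -0.2677.
E_xy = 0.1436/-0.2677 ≈ -0.54.
E_xy < 0, so peanut butter and jelly are complements.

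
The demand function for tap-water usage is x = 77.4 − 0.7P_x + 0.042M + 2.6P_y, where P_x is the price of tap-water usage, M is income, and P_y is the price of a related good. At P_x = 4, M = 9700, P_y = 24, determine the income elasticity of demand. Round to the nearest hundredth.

Evaluating quantity at (P_x, M, P_y) gives x = 77.4 − 0.7(4) + 0.042(9700) + 2.6(24) = 77.4 − 2.8 + 407.4 + 62.4 = 544.4.
∂x/∂M = +0.042, so E_I = 0.042·(9700/544.4) ≈ 0.75.
E_I ∈ (0,1): normal good (necessity).

0.75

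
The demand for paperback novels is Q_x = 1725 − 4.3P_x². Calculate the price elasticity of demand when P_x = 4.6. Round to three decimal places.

At P_x = 4.6, Q_x = 1634.012.
dQ_x/dP_x = −2·4.3·P_x = −39.56.
Point elasticity E = (dQ_x/dP_x)·(P_x/Q_x) = -39.56 × 4.6/1634.012 ≈ -0.111.
|E| < 1, so demand is inelastic at this price.

-0.111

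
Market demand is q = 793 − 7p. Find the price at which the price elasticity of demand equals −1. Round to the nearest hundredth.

56.64

For linear demand q = a − bp, E = −bp/(a − bp). |E| = 1 ⇒ bp = a − bp ⇒ p = a/(2b).
p = 793/(2·7) ≈ 56.64.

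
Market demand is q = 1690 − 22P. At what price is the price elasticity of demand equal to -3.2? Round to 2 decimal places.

Set −bP/(a − bP) = −3.2 ⇒ bP = 3.2(a − bP) ⇒ bP(1+3.2) = 3.2·a.
P = 3.2·1690/(22·4.2) ≈ 58.53.

58.53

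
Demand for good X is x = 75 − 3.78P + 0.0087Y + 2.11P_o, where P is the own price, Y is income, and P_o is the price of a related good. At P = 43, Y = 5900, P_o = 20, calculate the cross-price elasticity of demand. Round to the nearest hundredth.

7.05

At the given point, x = 75 − 3.78(43) + 0.0087(5900) + 2.11(20) = 75 − 162.54 + 51.33 + 42.2 = 5.99.
∂x/∂P_o = +2.11, so E_xy = 2.11·(20/5.99) ≈ 7.05.
E_xy > 0: the goods are substitutes.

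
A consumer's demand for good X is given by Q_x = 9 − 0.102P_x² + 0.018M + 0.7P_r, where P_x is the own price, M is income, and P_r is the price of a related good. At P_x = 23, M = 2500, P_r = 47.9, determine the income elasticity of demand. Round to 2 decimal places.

Q_x = 9 − 0.102(23)² + 0.018(2500) + 0.7(47.9) = 9 − 53.958 + 45 + 33.53 = 33.572.
∂Q_x/∂M = +0.018, so E_I = 0.018·(2500/33.572) ≈ 1.34.
E_I > 1: normal good (luxury).

1.34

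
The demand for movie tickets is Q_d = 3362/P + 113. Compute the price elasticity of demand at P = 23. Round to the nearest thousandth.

At P = 23, Q_d = 259.1739.
dQ_d/dP = −3362/P² = −6.3554.
Point elasticity E = (dQ_d/dP)·(P/Q_d) = -6.3554 × 23/259.1739 ≈ -0.564.
|E| < 1, so demand is inelastic at this price.

-0.564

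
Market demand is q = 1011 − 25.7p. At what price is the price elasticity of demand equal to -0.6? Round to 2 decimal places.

Set −bp/(a − bp) = −0.6 ⇒ bp = 0.6(a − bp) ⇒ bp(1+0.6) = 0.6·a.
p = 0.6·1011/(25.7·1.6) ≈ 14.75.

14.75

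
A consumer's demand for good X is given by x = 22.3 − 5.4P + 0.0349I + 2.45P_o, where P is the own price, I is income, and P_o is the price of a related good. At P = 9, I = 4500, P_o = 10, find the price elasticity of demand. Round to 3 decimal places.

-0.313

First evaluate x: 22.3 − 5.4(9) + 0.0349(4500) + 2.45(10) = 22.3 − 48.6 + 157.05 + 24.5 = 155.25.
∂x/∂P = −5.4, so E_p = (−5.4)·(9/155.25) ≈ -0.313.
|E_p| < 1: demand is inelastic.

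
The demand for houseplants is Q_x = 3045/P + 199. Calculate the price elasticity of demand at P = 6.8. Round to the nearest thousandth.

-0.692

At P = 6.8, Q_x = 646.7941.
dQ_x/dP = −3045/P² = −65.8521.
Point elasticity E = (dQ_x/dP)·(P/Q_x) = -65.8521 × 6.8/646.7941 ≈ -0.692.
|E| < 1, so demand is inelastic at this price.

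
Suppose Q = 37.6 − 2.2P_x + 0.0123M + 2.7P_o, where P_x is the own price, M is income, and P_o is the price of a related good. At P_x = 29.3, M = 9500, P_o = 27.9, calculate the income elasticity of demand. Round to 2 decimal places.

Q = 37.6 − 2.2(29.3) + 0.0123(9500) + 2.7(27.9) = 37.6 − 64.46 + 116.85 + 75.33 = 165.32.
∂Q/∂M = +0.0123, so E_I = 0.0123·(9500/165.32) ≈ 0.71.
E_I ∈ (0,1): normal good (necessity).

0.71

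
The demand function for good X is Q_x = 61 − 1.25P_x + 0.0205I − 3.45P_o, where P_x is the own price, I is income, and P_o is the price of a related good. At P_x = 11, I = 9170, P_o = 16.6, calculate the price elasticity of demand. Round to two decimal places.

-0.08

Substituting, Q_x = 61 − 1.25(11) + 0.0205(9170) − 3.45(16.6) = 61 − 13.75 + 187.985 − 57.27 = 177.965.
∂Q_x/∂P_x = −1.25, so E_p = (−1.25)·(11/177.965) ≈ -0.08.
|E_p| < 1: demand is inelastic.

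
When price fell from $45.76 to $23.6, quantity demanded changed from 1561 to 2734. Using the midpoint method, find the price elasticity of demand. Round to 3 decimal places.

-0.855

%ΔQ = (2734 − 1561)/[(1561 + 2734)/2] = 1173/2147.5 ≈ 0.5462.
%ΔP = (23.6 − 45.76)/[(45.76 + 23.6)/2] = -22.16/34.68 ≈ -0.6390.
Arc elasticity E = %ΔQ/%ΔP ≈ 0.5462/-0.6390 ≈ -0.855.
|E| < 1: demand is inelastic over this range.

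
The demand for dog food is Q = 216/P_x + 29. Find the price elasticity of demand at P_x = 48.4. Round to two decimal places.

At P_x = 48.4, Q = 33.4628.
dQ/dP_x = −216/P_x² = −0.0922.
Point elasticity E = (dQ/dP_x)·(P_x/Q) = -0.0922 × 48.4/33.4628 ≈ -0.13.
|E| < 1, so demand is inelastic at this price.

-0.13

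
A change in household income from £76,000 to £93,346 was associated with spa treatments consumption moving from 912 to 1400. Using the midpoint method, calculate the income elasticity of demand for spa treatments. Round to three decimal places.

2.061

%ΔQ = (1400 − 912)/[(912+1400)/2] = 488/1156 ≈ 0.4221.
%ΔI = (93,346 − 76,000)/[(76,000+93,346)/2] = 17346/84673 ≈ 0.2049.
E_I = %ΔQ/%ΔI ≈ 2.061.
E_I > 1: normal good (luxury).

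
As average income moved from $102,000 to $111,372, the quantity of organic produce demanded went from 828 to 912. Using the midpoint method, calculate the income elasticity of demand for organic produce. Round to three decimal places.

%ΔQ = (912 − 828)/[(828+912)/2] = 84/870 ≈ 0.0966.
%ΔY = (111,372 − 102,000)/[(102,000+111,372)/2] = 9372/106686 ≈ 0.0878.
E_I = %ΔQ/%ΔY ≈ 1.099.
E_I > 1: normal good (luxury).

1.099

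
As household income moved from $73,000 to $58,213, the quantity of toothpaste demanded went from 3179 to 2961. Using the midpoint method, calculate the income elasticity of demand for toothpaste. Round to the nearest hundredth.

%ΔQ = (2961 − 3179)/[(3179+2961)/2] = -218/3070 ≈ -0.0710.
%ΔM = (58,213 − 73,000)/[(73,000+58,213)/2] = -14787/65606.5 ≈ -0.2254.
E_I = %ΔQ/%ΔM ≈ 0.32.
E_I ∈ (0,1): normal good (necessity).

0.32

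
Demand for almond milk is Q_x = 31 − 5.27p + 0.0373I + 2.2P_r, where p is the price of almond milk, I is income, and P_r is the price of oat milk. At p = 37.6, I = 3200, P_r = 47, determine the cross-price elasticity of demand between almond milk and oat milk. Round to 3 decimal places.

First evaluate Q_x: 31 − 5.27(37.6) + 0.0373(3200) + 2.2(47) = 31 − 198.152 + 119.36 + 103.4 = 55.608.
∂Q_x/∂P_r = +2.2, so E_xy = 2.2·(47/55.608) ≈ 1.859.
E_xy > 0: the goods are substitutes.

1.859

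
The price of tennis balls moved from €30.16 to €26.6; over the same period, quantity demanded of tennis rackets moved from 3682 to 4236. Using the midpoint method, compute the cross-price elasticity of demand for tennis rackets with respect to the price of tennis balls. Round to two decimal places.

-1.12

%ΔQ_x = (4236 − 3682)/[(3682+4236)/2] = 554/3959 ≈ 0.1399.
%ΔP_y = (26.6 − 30.16)/[(30.16+26.6)/2] ≈ -0.1254.
E_xy = 0.1399/-0.1254 ≈ -1.12.
E_xy < 0, so tennis rackets and tennis balls are complements.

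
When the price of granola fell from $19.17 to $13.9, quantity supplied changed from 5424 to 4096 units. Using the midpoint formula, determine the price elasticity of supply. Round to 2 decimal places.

%ΔQ = (4096 − 5424)/[(5424 + 4096)/2] = -1328/4760 ≈ -0.2790.
%Δp = (13.9 − 19.17)/[(19.17 + 13.9)/2] = -5.27/16.535 ≈ -0.3187.
Arc elasticity E = %ΔQ/%Δp ≈ -0.2790/-0.3187 ≈ 0.88.
|E| < 1: supply is inelastic over this range.

0.88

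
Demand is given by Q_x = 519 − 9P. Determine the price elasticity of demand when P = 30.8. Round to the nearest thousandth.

At P = 30.8, Q_x = 241.8.
dQ_x/dP = −9.
Point elasticity E = (dQ_x/dP)·(P/Q_x) = -9 × 30.8/241.8 ≈ -1.146.
|E| > 1, so demand is elastic at this price.

-1.146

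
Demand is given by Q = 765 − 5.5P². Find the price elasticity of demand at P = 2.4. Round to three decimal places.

At P = 2.4, Q = 733.32.
dQ/dP = −2·5.5·P = −26.4.
Point elasticity E = (dQ/dP)·(P/Q) = -26.4 × 2.4/733.32 ≈ -0.086.
|E| < 1, so demand is inelastic at this price.

-0.086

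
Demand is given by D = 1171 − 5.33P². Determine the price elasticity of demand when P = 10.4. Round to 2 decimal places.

-1.94

At P = 10.4, D = 594.5072.
dD/dP = −2·5.33·P = −110.864.
Point elasticity E = (dD/dP)·(P/D) = -110.864 × 10.4/594.5072 ≈ -1.94.
|E| > 1, so demand is elastic at this price.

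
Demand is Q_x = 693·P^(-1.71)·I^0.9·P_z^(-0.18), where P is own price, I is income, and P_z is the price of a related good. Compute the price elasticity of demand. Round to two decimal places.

For a Cobb–Douglas (constant-elasticity) form Q_x = A·P^α·…, the elasticity with respect to P equals the exponent α at every point.
Here the exponent on P is -1.71, so the price elasticity of demand is -1.71.

-1.71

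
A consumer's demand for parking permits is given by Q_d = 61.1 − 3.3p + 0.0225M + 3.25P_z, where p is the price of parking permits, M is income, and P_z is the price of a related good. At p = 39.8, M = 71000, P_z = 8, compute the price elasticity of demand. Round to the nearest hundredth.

At the given point, Q_d = 61.1 − 3.3(39.8) + 0.0225(71000) + 3.25(8) = 61.1 − 131.34 + 1597.5 + 26 = 1553.26.
∂Q_d/∂p = −3.3, so E_p = (−3.3)·(39.8/1553.26) ≈ -0.08.
|E_p| < 1: demand is inelastic.

-0.08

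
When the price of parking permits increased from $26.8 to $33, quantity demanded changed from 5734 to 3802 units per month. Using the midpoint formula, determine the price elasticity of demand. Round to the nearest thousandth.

-1.954

%ΔQ = (3802 − 5734)/[(5734 + 3802)/2] = -1932/4768 ≈ -0.4052.
%Δp = (33 − 26.8)/[(26.8 + 33)/2] = 6.2/29.9 ≈ 0.2074.
Arc elasticity E = %ΔQ/%Δp ≈ -0.4052/0.2074 ≈ -1.954.
|E| > 1: demand is elastic over this range.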